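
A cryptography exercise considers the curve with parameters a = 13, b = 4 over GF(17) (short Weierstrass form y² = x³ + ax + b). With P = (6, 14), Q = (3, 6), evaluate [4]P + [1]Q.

(4, 16)

First 4P:
Repeated addition: build up to 4P.
2P: tangent at (6, 14): λ = (3·6² + 13)/(2·14) ≡ 2/11. 11⁻¹ ≡ 14 (mod 17) since 11·14 = 154 ≡ 1, so λ ≡ 2·14 ≡ 11.
  x = λ² - 6 - 6 = 121 - 12 ≡ 7; y = λ·(6 - 7) - 14 ≡ 9. → (7, 9)
3P: (7, 9) + (6, 14). λ = (14 - 9)/(6 - 7) ≡ 5/16 mod 17. 16⁻¹ ≡ 16 (mod 17), so λ ≡ 12.
  x = λ² - 7 - 6 = 144 - 13 ≡ 12; y = λ·(7 - 12) - 9 ≡ 16. → (12, 16)
4P: (12, 16) + (6, 14). λ = (14 - 16)/(6 - 12) ≡ 15/11 mod 17. 11⁻¹ ≡ 14 (mod 17), so λ ≡ 6.
  x = λ² - 12 - 6 = 36 - 18 ≡ 1; y = λ·(12 - 1) - 16 ≡ 16. → (1, 16)
4P = (1, 16).
Finally 4P + Q:
(1, 16) + (3, 6). λ = (6 - 16)/(3 - 1) ≡ 7/2 mod 17. 2⁻¹ ≡ 9 (mod 17), so λ ≡ 12.
  x = λ² - 1 - 3 = 144 - 4 ≡ 4; y = λ·(1 - 4) - 16 ≡ 16. → (4, 16)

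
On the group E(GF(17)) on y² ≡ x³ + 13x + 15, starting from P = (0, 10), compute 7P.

Repeated addition: build up to 7P.
2P: tangent at (0, 10): λ = (3·0² + 13)/(2·10) ≡ 13/3. 3⁻¹ ≡ 6 (mod 17) since 3·6 = 18 ≡ 1, so λ ≡ 13·6 ≡ 10.
  x = λ² - 0 - 0 = 100 - 0 ≡ 15; y = λ·(0 - 15) - 10 ≡ 10. → (15, 10)
3P: (15, 10) + (0, 10). λ = (10 - 10)/(0 - 15) ≡ 0/2 mod 17. 2⁻¹ ≡ 9 (mod 17), so λ ≡ 0.
  x = λ² - 15 - 0 = 0 - 15 ≡ 2; y = λ·(15 - 2) - 10 ≡ 7. → (2, 7)
4P: (2, 7) + (0, 10). λ = (10 - 7)/(0 - 2) ≡ 3/15 mod 17. 15⁻¹ ≡ 8 (mod 17), so λ ≡ 7.
  x = λ² - 2 - 0 = 49 - 2 ≡ 13; y = λ·(2 - 13) - 7 ≡ 1. → (13, 1)
5P: (13, 1) + (0, 10). λ = (10 - 1)/(0 - 13) ≡ 9/4 mod 17. 4⁻¹ ≡ 13 (mod 17), so λ ≡ 15.
  x = λ² - 13 - 0 = 225 - 13 ≡ 8; y = λ·(13 - 8) - 1 ≡ 6. → (8, 6)
6P: (8, 6) + (0, 10). λ = (10 - 6)/(0 - 8) ≡ 4/9 mod 17. 9⁻¹ ≡ 2 (mod 17), so λ ≡ 8.
  x = λ² - 8 - 0 = 64 - 8 ≡ 5; y = λ·(8 - 5) - 6 ≡ 1. → (5, 1)
7P: (5, 1) + (0, 10). λ = (10 - 1)/(0 - 5) ≡ 9/12 mod 17. 12⁻¹ ≡ 10 (mod 17) since 12·10 = 120 ≡ 1, so λ ≡ 5.
  x = λ² - 5 - 0 = 25 - 5 ≡ 3; y = λ·(5 - 3) - 1 ≡ 9. → (3, 9)

(3, 9)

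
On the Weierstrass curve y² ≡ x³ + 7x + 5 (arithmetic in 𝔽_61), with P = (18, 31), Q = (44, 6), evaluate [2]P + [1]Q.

(40, 28)

First 2P:
Repeated addition: build up to 2P.
2P: tangent at (18, 31): λ = (3·18² + 7)/(2·31) ≡ 3/1. 1⁻¹ ≡ 1 (mod 61) since 1·1 = 1 ≡ 1, so λ ≡ 3·1 ≡ 3.
  x = λ² - 18 - 18 = 9 - 36 ≡ 34; y = λ·(18 - 34) - 31 ≡ 43. → (34, 43)
2P = (34, 43).
Finally 2P + Q:
(34, 43) + (44, 6). λ = (6 - 43)/(44 - 34) ≡ 24/10 mod 61. 10⁻¹ ≡ 55 (mod 61), so λ ≡ 39.
  x = λ² - 34 - 44 = 1521 - 78 ≡ 40; y = λ·(34 - 40) - 43 ≡ 28. → (40, 28)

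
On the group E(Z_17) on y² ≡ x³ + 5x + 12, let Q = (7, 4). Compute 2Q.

tangent at (7, 4): λ = (3·7² + 5)/(2·4) ≡ 16/8. 8⁻¹ ≡ 15 (mod 17), so λ ≡ 16·15 ≡ 2.
  x = λ² - 7 - 7 = 4 - 14 ≡ 7; y = λ·(7 - 7) - 4 ≡ 13. → (7, 13)

(7, 13)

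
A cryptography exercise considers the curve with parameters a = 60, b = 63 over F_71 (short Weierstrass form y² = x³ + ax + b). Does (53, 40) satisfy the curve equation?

yes

y² = 40² ≡ 38; x³ + 60x + 63 = 152120 ≡ 38 (mod 71). 38 = 38.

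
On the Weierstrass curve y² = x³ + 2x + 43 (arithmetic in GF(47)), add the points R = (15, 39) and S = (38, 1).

(36, 10)

(15, 39) + (38, 1). λ = (1 - 39)/(38 - 15) ≡ 9/23 mod 47. 23⁻¹ ≡ 45 (mod 47), so λ ≡ 29.
  x = λ² - 15 - 38 = 841 - 53 ≡ 36; y = λ·(15 - 36) - 39 ≡ 10. → (36, 10)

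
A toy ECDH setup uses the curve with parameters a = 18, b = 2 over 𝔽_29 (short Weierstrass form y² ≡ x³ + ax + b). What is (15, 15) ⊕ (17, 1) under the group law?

(17, 28)

(15, 15) + (17, 1). λ = (1 - 15)/(17 - 15) ≡ 15/2 mod 29. 2⁻¹ ≡ 15 (mod 29) since 2·15 = 30 ≡ 1, so λ ≡ 22.
  x = λ² - 15 - 17 = 484 - 32 ≡ 17; y = λ·(15 - 17) - 15 ≡ 28. → (17, 28)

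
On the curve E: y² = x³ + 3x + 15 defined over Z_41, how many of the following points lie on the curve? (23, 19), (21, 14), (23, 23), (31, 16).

(23, 19): 19² ≡ 33, rhs ≡ 33 → on.
(21, 14): 14² ≡ 32, rhs ≡ 32 → on.
(23, 23): 23² ≡ 37, rhs ≡ 33 → off.
(31, 16): 16² ≡ 10, rhs ≡ 10 → on.

3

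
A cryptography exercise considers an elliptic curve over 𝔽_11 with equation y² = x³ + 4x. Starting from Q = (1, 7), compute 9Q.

Double-and-add on 9 = (1001)₂. Start with Q = (1, 7) for the leading 1-bit.
double: tangent at (1, 7): λ = (3·1² + 4)/(2·7) ≡ 7/3. 3⁻¹ ≡ 4 (mod 11), so λ ≡ 7·4 ≡ 6.
  x = λ² - 1 - 1 = 36 - 2 ≡ 1; y = λ·(1 - 1) - 7 ≡ 4. → (1, 4)
double: tangent at (1, 4): λ = (3·1² + 4)/(2·4) ≡ 7/8. 8⁻¹ ≡ 7 (mod 11), so λ ≡ 7·7 ≡ 5.
  x = λ² - 1 - 1 = 25 - 2 ≡ 1; y = λ·(1 - 1) - 4 ≡ 7. → (1, 7)
double: tangent at (1, 7): λ = (3·1² + 4)/(2·7) ≡ 7/3. 3⁻¹ ≡ 4 (mod 11), so λ ≡ 7·4 ≡ 6.
  x = λ² - 1 - 1 = 36 - 2 ≡ 1; y = λ·(1 - 1) - 7 ≡ 4. → (1, 4)
add Q: (1, 4) + (1, 7): same x and y₁ ≡ -y₂, so the sum is O.

O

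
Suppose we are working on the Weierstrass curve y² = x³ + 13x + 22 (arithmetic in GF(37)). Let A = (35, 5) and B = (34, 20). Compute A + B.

(35, 5) + (34, 20). λ = (20 - 5)/(34 - 35) ≡ 15/36 mod 37. 36⁻¹ ≡ 36 (mod 37), so λ ≡ 22.
  x = λ² - 35 - 34 = 484 - 69 ≡ 8; y = λ·(35 - 8) - 5 ≡ 34. → (8, 34)

(8, 34)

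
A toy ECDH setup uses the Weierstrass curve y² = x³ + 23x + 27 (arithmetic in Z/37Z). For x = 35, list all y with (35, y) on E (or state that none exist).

x³ + 23x + 27 = 43707 ≡ 10 (mod 37).
Square roots of 10 mod 37: 11 and 26 (since 11² = 121 ≡ 10).

11, 26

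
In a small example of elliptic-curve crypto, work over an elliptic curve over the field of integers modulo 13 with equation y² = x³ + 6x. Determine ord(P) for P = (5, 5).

10

2P: tangent at (5, 5): λ = (3·5² + 6)/(2·5) ≡ 3/10. 10⁻¹ ≡ 4 (mod 13), so λ ≡ 3·4 ≡ 12.
  x = λ² - 5 - 5 = 144 - 10 ≡ 4; y = λ·(5 - 4) - 5 ≡ 7. → (4, 7)
3P: (4, 7) + (5, 5). λ = (5 - 7)/(5 - 4) ≡ 11/1 mod 13. 1⁻¹ ≡ 1 (mod 13), so λ ≡ 11.
  x = λ² - 4 - 5 = 121 - 9 ≡ 8; y = λ·(4 - 8) - 7 ≡ 1. → (8, 1)
4P: (8, 1) + (5, 5). λ = (5 - 1)/(5 - 8) ≡ 4/10 mod 13. 10⁻¹ ≡ 4 (mod 13), so λ ≡ 3.
  x = λ² - 8 - 5 = 9 - 13 ≡ 9; y = λ·(8 - 9) - 1 ≡ 9. → (9, 9)
5P: (9, 9) + (5, 5). λ = (5 - 9)/(5 - 9) ≡ 9/9 mod 13. 9⁻¹ ≡ 3 (mod 13) since 9·3 = 27 ≡ 1, so λ ≡ 1.
  x = λ² - 9 - 5 = 1 - 14 ≡ 0; y = λ·(9 - 0) - 9 ≡ 0. → (0, 0)
6P: (0, 0) + (5, 5). λ = (5 - 0)/(5 - 0) ≡ 5/5 mod 13. 5⁻¹ ≡ 8 (mod 13) since 5·8 = 40 ≡ 1, so λ ≡ 1.
  x = λ² - 0 - 5 = 1 - 5 ≡ 9; y = λ·(0 - 9) - 0 ≡ 4. → (9, 4)
7P: (9, 4) + (5, 5). λ = (5 - 4)/(5 - 9) ≡ 1/9 mod 13. 9⁻¹ ≡ 3 (mod 13) since 9·3 = 27 ≡ 1, so λ ≡ 3.
  x = λ² - 9 - 5 = 9 - 14 ≡ 8; y = λ·(9 - 8) - 4 ≡ 12. → (8, 12)
8P: (8, 12) + (5, 5). λ = (5 - 12)/(5 - 8) ≡ 6/10 mod 13. 10⁻¹ ≡ 4 (mod 13) since 10·4 = 40 ≡ 1, so λ ≡ 11.
  x = λ² - 8 - 5 = 121 - 13 ≡ 4; y = λ·(8 - 4) - 12 ≡ 6. → (4, 6)
9P: (4, 6) + (5, 5). λ = (5 - 6)/(5 - 4) ≡ 12/1 mod 13. 1⁻¹ ≡ 1 (mod 13), so λ ≡ 12.
  x = λ² - 4 - 5 = 144 - 9 ≡ 5; y = λ·(4 - 5) - 6 ≡ 8. → (5, 8)
10P: (5, 8) + (5, 5): same x and y₁ ≡ -y₂, so the sum is 𝒪.
10P = 𝒪, so the order is 10.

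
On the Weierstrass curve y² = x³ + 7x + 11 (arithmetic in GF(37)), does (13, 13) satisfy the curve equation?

no

y² = 13² ≡ 21; x³ + 7x + 11 = 2299 ≡ 5 (mod 37). 21 ≠ 5.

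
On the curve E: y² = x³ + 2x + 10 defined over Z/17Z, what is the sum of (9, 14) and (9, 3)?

The two points share x = 9 and their y-coordinates satisfy 14 + 3 ≡ 0 (mod 17), so they are inverses. Their sum is the point at infinity.

O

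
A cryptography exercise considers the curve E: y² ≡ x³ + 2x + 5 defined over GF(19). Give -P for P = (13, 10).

-(13, 10) = (13, -10 mod 19) = (13, 9).

(13, 9)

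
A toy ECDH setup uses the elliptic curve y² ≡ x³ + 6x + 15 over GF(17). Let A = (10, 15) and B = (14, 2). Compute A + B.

(11, 1)

(10, 15) + (14, 2). λ = (2 - 15)/(14 - 10) ≡ 4/4 mod 17. 4⁻¹ ≡ 13 (mod 17), so λ ≡ 1.
  x = λ² - 10 - 14 = 1 - 24 ≡ 11; y = λ·(10 - 11) - 15 ≡ 1. → (11, 1)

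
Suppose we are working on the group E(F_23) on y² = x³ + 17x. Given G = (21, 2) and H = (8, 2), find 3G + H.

(19, 12)

First 3G:
Repeated addition: build up to 3G.
2G: tangent at (21, 2): λ = (3·21² + 17)/(2·2) ≡ 6/4. 4⁻¹ ≡ 6 (mod 23), so λ ≡ 6·6 ≡ 13.
  x = λ² - 21 - 21 = 169 - 42 ≡ 12; y = λ·(21 - 12) - 2 ≡ 0. → (12, 0)
3G: (12, 0) + (21, 2). λ = (2 - 0)/(21 - 12) ≡ 2/9 mod 23. 9⁻¹ ≡ 18 (mod 23) since 9·18 = 162 ≡ 1, so λ ≡ 13.
  x = λ² - 12 - 21 = 169 - 33 ≡ 21; y = λ·(12 - 21) - 0 ≡ 21. → (21, 21)
3G = (21, 21).
Finally 3G + H:
(21, 21) + (8, 2). λ = (2 - 21)/(8 - 21) ≡ 4/10 mod 23. 10⁻¹ ≡ 7 (mod 23) since 10·7 = 70 ≡ 1, so λ ≡ 5.
  x = λ² - 21 - 8 = 25 - 29 ≡ 19; y = λ·(21 - 19) - 21 ≡ 12. → (19, 12)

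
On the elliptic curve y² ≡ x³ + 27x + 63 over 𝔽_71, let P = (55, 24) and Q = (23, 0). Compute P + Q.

(69, 1)

(55, 24) + (23, 0). λ = (0 - 24)/(23 - 55) ≡ 47/39 mod 71. 39⁻¹ ≡ 51 (mod 71), so λ ≡ 54.
  x = λ² - 55 - 23 = 2916 - 78 ≡ 69; y = λ·(55 - 69) - 24 ≡ 1. → (69, 1)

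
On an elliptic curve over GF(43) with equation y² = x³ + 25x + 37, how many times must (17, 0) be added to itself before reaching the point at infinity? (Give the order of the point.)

2

2P: (17, 0) + (17, 0): same x and y₁ ≡ -y₂, so the sum is the point at infinity.
2P = the point at infinity, so the order is 2.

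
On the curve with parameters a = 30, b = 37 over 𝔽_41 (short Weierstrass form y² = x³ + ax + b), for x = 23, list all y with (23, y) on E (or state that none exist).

x³ + 30x + 37 = 12894 ≡ 20 (mod 41).
Square roots of 20 mod 41: 15 and 26 (since 15² = 225 ≡ 20).

15, 26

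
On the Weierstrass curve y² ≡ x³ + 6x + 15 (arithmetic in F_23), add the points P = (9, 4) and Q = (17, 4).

(20, 19)

(9, 4) + (17, 4). λ = (4 - 4)/(17 - 9) ≡ 0/8 mod 23. 8⁻¹ ≡ 3 (mod 23) since 8·3 = 24 ≡ 1, so λ ≡ 0.
  x = λ² - 9 - 17 = 0 - 26 ≡ 20; y = λ·(9 - 20) - 4 ≡ 19. → (20, 19)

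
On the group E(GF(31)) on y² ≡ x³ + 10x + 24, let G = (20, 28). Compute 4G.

(4, 29)

Double-and-add on 4 = (100)₂. Start with G = (20, 28) for the leading 1-bit.
double: tangent at (20, 28): λ = (3·20² + 10)/(2·28) ≡ 1/25. 25⁻¹ ≡ 5 (mod 31), so λ ≡ 1·5 ≡ 5.
  x = λ² - 20 - 20 = 25 - 40 ≡ 16; y = λ·(20 - 16) - 28 ≡ 23. → (16, 23)
double: tangent at (16, 23): λ = (3·16² + 10)/(2·23) ≡ 3/15. 15⁻¹ ≡ 29 (mod 31), so λ ≡ 3·29 ≡ 25.
  x = λ² - 16 - 16 = 625 - 32 ≡ 4; y = λ·(16 - 4) - 23 ≡ 29. → (4, 29)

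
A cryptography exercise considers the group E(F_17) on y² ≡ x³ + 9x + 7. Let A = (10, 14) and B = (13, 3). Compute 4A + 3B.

First 4A:
Repeated addition: build up to 4A.
2A: tangent at (10, 14): λ = (3·10² + 9)/(2·14) ≡ 3/11. 11⁻¹ ≡ 14 (mod 17), so λ ≡ 3·14 ≡ 8.
  x = λ² - 10 - 10 = 64 - 20 ≡ 10; y = λ·(10 - 10) - 14 ≡ 3. → (10, 3)
3A: (10, 3) + (10, 14): same x and y₁ ≡ -y₂, so the sum is the point at infinity.
4A: the point at infinity + (10, 14) = (10, 14) (identity).
4A = (10, 14).
Next 3B:
Repeated addition: build up to 3B.
2B: tangent at (13, 3): λ = (3·13² + 9)/(2·3) ≡ 6/6. 6⁻¹ ≡ 3 (mod 17), so λ ≡ 6·3 ≡ 1.
  x = λ² - 13 - 13 = 1 - 26 ≡ 9; y = λ·(13 - 9) - 3 ≡ 1. → (9, 1)
3B: (9, 1) + (13, 3). λ = (3 - 1)/(13 - 9) ≡ 2/4 mod 17. 4⁻¹ ≡ 13 (mod 17), so λ ≡ 9.
  x = λ² - 9 - 13 = 81 - 22 ≡ 8; y = λ·(9 - 8) - 1 ≡ 8. → (8, 8)
3B = (8, 8).
Finally 4A + 3B:
(10, 14) + (8, 8). λ = (8 - 14)/(8 - 10) ≡ 11/15 mod 17. 15⁻¹ ≡ 8 (mod 17) since 15·8 = 120 ≡ 1, so λ ≡ 3.
  x = λ² - 10 - 8 = 9 - 18 ≡ 8; y = λ·(10 - 8) - 14 ≡ 9. → (8, 9)

(8, 9)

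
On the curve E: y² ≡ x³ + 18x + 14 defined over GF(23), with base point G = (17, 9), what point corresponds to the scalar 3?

(18, 12)

Repeated addition: build up to 3G.
2G: tangent at (17, 9): λ = (3·17² + 18)/(2·9) ≡ 11/18. 18⁻¹ ≡ 9 (mod 23), so λ ≡ 11·9 ≡ 7.
  x = λ² - 17 - 17 = 49 - 34 ≡ 15; y = λ·(17 - 15) - 9 ≡ 5. → (15, 5)
3G: (15, 5) + (17, 9). λ = (9 - 5)/(17 - 15) ≡ 4/2 mod 23. 2⁻¹ ≡ 12 (mod 23) since 2·12 = 24 ≡ 1, so λ ≡ 2.
  x = λ² - 15 - 17 = 4 - 32 ≡ 18; y = λ·(15 - 18) - 5 ≡ 12. → (18, 12)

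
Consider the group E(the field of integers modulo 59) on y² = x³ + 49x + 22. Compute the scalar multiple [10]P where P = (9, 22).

(36, 11)

Double-and-add on 10 = (1010)₂. Start with P = (9, 22) for the leading 1-bit.
double: tangent at (9, 22): λ = (3·9² + 49)/(2·22) ≡ 56/44. 44⁻¹ ≡ 55 (mod 59), so λ ≡ 56·55 ≡ 12.
  x = λ² - 9 - 9 = 144 - 18 ≡ 8; y = λ·(9 - 8) - 22 ≡ 49. → (8, 49)
double: tangent at (8, 49): λ = (3·8² + 49)/(2·49) ≡ 5/39. 39⁻¹ ≡ 56 (mod 59), so λ ≡ 5·56 ≡ 44.
  x = λ² - 8 - 8 = 1936 - 16 ≡ 32; y = λ·(8 - 32) - 49 ≡ 16. → (32, 16)
add P: (32, 16) + (9, 22). λ = (22 - 16)/(9 - 32) ≡ 6/36 mod 59. 36⁻¹ ≡ 41 (mod 59) since 36·41 = 1476 ≡ 1, so λ ≡ 10.
  x = λ² - 32 - 9 = 100 - 41 ≡ 0; y = λ·(32 - 0) - 16 ≡ 9. → (0, 9)
double: tangent at (0, 9): λ = (3·0² + 49)/(2·9) ≡ 49/18. 18⁻¹ ≡ 23 (mod 59) since 18·23 = 414 ≡ 1, so λ ≡ 49·23 ≡ 6.
  x = λ² - 0 - 0 = 36 - 0 ≡ 36; y = λ·(0 - 36) - 9 ≡ 11. → (36, 11)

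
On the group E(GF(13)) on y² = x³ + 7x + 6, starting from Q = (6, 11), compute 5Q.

Double-and-add on 5 = (101)₂. Start with Q = (6, 11) for the leading 1-bit.
double: tangent at (6, 11): λ = (3·6² + 7)/(2·11) ≡ 11/9. 9⁻¹ ≡ 3 (mod 13), so λ ≡ 11·3 ≡ 7.
  x = λ² - 6 - 6 = 49 - 12 ≡ 11; y = λ·(6 - 11) - 11 ≡ 6. → (11, 6)
double: tangent at (11, 6): λ = (3·11² + 7)/(2·6) ≡ 6/12. 12⁻¹ ≡ 12 (mod 13) since 12·12 = 144 ≡ 1, so λ ≡ 6·12 ≡ 7.
  x = λ² - 11 - 11 = 49 - 22 ≡ 1; y = λ·(11 - 1) - 6 ≡ 12. → (1, 12)
add Q: (1, 12) + (6, 11). λ = (11 - 12)/(6 - 1) ≡ 12/5 mod 13. 5⁻¹ ≡ 8 (mod 13), so λ ≡ 5.
  x = λ² - 1 - 6 = 25 - 7 ≡ 5; y = λ·(1 - 5) - 12 ≡ 7. → (5, 7)

(5, 7)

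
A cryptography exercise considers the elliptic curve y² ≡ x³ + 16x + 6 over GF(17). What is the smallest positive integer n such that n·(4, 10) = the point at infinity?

2P: tangent at (4, 10): λ = (3·4² + 16)/(2·10) ≡ 13/3. 3⁻¹ ≡ 6 (mod 17) since 3·6 = 18 ≡ 1, so λ ≡ 13·6 ≡ 10.
  x = λ² - 4 - 4 = 100 - 8 ≡ 7; y = λ·(4 - 7) - 10 ≡ 11. → (7, 11)
3P: (7, 11) + (4, 10). λ = (10 - 11)/(4 - 7) ≡ 16/14 mod 17. 14⁻¹ ≡ 11 (mod 17), so λ ≡ 6.
  x = λ² - 7 - 4 = 36 - 11 ≡ 8; y = λ·(7 - 8) - 11 ≡ 0. → (8, 0)
4P: (8, 0) + (4, 10). λ = (10 - 0)/(4 - 8) ≡ 10/13 mod 17. 13⁻¹ ≡ 4 (mod 17), so λ ≡ 6.
  x = λ² - 8 - 4 = 36 - 12 ≡ 7; y = λ·(8 - 7) - 0 ≡ 6. → (7, 6)
5P: (7, 6) + (4, 10). λ = (10 - 6)/(4 - 7) ≡ 4/14 mod 17. 14⁻¹ ≡ 11 (mod 17) since 14·11 = 154 ≡ 1, so λ ≡ 10.
  x = λ² - 7 - 4 = 100 - 11 ≡ 4; y = λ·(7 - 4) - 6 ≡ 7. → (4, 7)
6P: (4, 7) + (4, 10): same x and y₁ ≡ -y₂, so the sum is the point at infinity.
6P = the point at infinity, so the order is 6.

6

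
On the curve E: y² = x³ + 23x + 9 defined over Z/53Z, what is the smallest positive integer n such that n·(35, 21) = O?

3

2P: tangent at (35, 21): λ = (3·35² + 23)/(2·21) ≡ 41/42. 42⁻¹ ≡ 24 (mod 53), so λ ≡ 41·24 ≡ 30.
  x = λ² - 35 - 35 = 900 - 70 ≡ 35; y = λ·(35 - 35) - 21 ≡ 32. → (35, 32)
3P: (35, 32) + (35, 21): same x and y₁ ≡ -y₂, so the sum is O.
3P = O, so the order is 3.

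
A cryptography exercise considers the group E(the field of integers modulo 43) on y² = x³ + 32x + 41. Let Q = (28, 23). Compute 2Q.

(8, 32)

tangent at (28, 23): λ = (3·28² + 32)/(2·23) ≡ 19/3. 3⁻¹ ≡ 29 (mod 43), so λ ≡ 19·29 ≡ 35.
  x = λ² - 28 - 28 = 1225 - 56 ≡ 8; y = λ·(28 - 8) - 23 ≡ 32. → (8, 32)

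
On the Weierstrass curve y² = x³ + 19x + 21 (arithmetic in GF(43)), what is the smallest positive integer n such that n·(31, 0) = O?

2

2P: (31, 0) + (31, 0): same x and y₁ ≡ -y₂, so the sum is O.
2P = O, so the order is 2.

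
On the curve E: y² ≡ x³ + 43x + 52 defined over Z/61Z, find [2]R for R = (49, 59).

(46, 27)

tangent at (49, 59): λ = (3·49² + 43)/(2·59) ≡ 48/57. 57⁻¹ ≡ 15 (mod 61), so λ ≡ 48·15 ≡ 49.
  x = λ² - 49 - 49 = 2401 - 98 ≡ 46; y = λ·(49 - 46) - 59 ≡ 27. → (46, 27)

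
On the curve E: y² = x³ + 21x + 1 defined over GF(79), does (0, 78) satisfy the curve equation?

y² = 78² ≡ 1; x³ + 21x + 1 = 1 ≡ 1 (mod 79). 1 = 1.

yes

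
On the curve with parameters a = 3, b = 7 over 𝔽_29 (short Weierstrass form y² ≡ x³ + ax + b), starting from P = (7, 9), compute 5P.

(16, 27)

Repeated addition: build up to 5P.
2P: tangent at (7, 9): λ = (3·7² + 3)/(2·9) ≡ 5/18. 18⁻¹ ≡ 21 (mod 29), so λ ≡ 5·21 ≡ 18.
  x = λ² - 7 - 7 = 324 - 14 ≡ 20; y = λ·(7 - 20) - 9 ≡ 18. → (20, 18)
3P: (20, 18) + (7, 9). λ = (9 - 18)/(7 - 20) ≡ 20/16 mod 29. 16⁻¹ ≡ 20 (mod 29), so λ ≡ 23.
  x = λ² - 20 - 7 = 529 - 27 ≡ 9; y = λ·(20 - 9) - 18 ≡ 3. → (9, 3)
4P: (9, 3) + (7, 9). λ = (9 - 3)/(7 - 9) ≡ 6/27 mod 29. 27⁻¹ ≡ 14 (mod 29) since 27·14 = 378 ≡ 1, so λ ≡ 26.
  x = λ² - 9 - 7 = 676 - 16 ≡ 22; y = λ·(9 - 22) - 3 ≡ 7. → (22, 7)
5P: (22, 7) + (7, 9). λ = (9 - 7)/(7 - 22) ≡ 2/14 mod 29. 14⁻¹ ≡ 27 (mod 29), so λ ≡ 25.
  x = λ² - 22 - 7 = 625 - 29 ≡ 16; y = λ·(22 - 16) - 7 ≡ 27. → (16, 27)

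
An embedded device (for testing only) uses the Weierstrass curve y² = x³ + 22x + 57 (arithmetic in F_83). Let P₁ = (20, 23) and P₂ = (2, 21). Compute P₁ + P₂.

(20, 23) + (2, 21). λ = (21 - 23)/(2 - 20) ≡ 81/65 mod 83. 65⁻¹ ≡ 23 (mod 83) since 65·23 = 1495 ≡ 1, so λ ≡ 37.
  x = λ² - 20 - 2 = 1369 - 22 ≡ 19; y = λ·(20 - 19) - 23 ≡ 14. → (19, 14)

(19, 14)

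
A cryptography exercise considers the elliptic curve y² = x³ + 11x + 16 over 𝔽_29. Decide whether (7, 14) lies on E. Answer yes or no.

y² = 14² ≡ 22; x³ + 11x + 16 = 436 ≡ 1 (mod 29). 22 ≠ 1.

no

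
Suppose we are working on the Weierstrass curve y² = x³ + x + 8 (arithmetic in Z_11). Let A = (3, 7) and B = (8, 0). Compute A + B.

(9, 8)

(3, 7) + (8, 0). λ = (0 - 7)/(8 - 3) ≡ 4/5 mod 11. 5⁻¹ ≡ 9 (mod 11) since 5·9 = 45 ≡ 1, so λ ≡ 3.
  x = λ² - 3 - 8 = 9 - 11 ≡ 9; y = λ·(3 - 9) - 7 ≡ 8. → (9, 8)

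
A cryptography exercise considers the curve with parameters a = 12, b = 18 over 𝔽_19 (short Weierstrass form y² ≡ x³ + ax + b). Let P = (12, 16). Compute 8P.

Repeated addition: build up to 8P.
2P: tangent at (12, 16): λ = (3·12² + 12)/(2·16) ≡ 7/13. 13⁻¹ ≡ 3 (mod 19) since 13·3 = 39 ≡ 1, so λ ≡ 7·3 ≡ 2.
  x = λ² - 12 - 12 = 4 - 24 ≡ 18; y = λ·(12 - 18) - 16 ≡ 10. → (18, 10)
3P: (18, 10) + (12, 16). λ = (16 - 10)/(12 - 18) ≡ 6/13 mod 19. 13⁻¹ ≡ 3 (mod 19), so λ ≡ 18.
  x = λ² - 18 - 12 = 324 - 30 ≡ 9; y = λ·(18 - 9) - 10 ≡ 0. → (9, 0)
4P: (9, 0) + (12, 16). λ = (16 - 0)/(12 - 9) ≡ 16/3 mod 19. 3⁻¹ ≡ 13 (mod 19), so λ ≡ 18.
  x = λ² - 9 - 12 = 324 - 21 ≡ 18; y = λ·(9 - 18) - 0 ≡ 9. → (18, 9)
5P: (18, 9) + (12, 16). λ = (16 - 9)/(12 - 18) ≡ 7/13 mod 19. 13⁻¹ ≡ 3 (mod 19) since 13·3 = 39 ≡ 1, so λ ≡ 2.
  x = λ² - 18 - 12 = 4 - 30 ≡ 12; y = λ·(18 - 12) - 9 ≡ 3. → (12, 3)
6P: (12, 3) + (12, 16): same x and y₁ ≡ -y₂, so the sum is 𝒪.
7P: 𝒪 + (12, 16) = (12, 16) (identity).
8P: tangent at (12, 16): λ = (3·12² + 12)/(2·16) ≡ 7/13. 13⁻¹ ≡ 3 (mod 19), so λ ≡ 7·3 ≡ 2.
  x = λ² - 12 - 12 = 4 - 24 ≡ 18; y = λ·(12 - 18) - 16 ≡ 10. → (18, 10)

(18, 10)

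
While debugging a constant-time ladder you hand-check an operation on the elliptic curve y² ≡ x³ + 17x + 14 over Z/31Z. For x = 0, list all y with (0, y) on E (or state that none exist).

x³ + 17x + 14 = 14 ≡ 14 (mod 31).
Square roots of 14 mod 31: 13 and 18 (since 13² = 169 ≡ 14).

13, 18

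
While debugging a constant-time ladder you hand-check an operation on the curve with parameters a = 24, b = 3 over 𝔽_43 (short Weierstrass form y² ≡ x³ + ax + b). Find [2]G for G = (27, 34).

tangent at (27, 34): λ = (3·27² + 24)/(2·34) ≡ 18/25. 25⁻¹ ≡ 31 (mod 43) since 25·31 = 775 ≡ 1, so λ ≡ 18·31 ≡ 42.
  x = λ² - 27 - 27 = 1764 - 54 ≡ 33; y = λ·(27 - 33) - 34 ≡ 15. → (33, 15)

(33, 15)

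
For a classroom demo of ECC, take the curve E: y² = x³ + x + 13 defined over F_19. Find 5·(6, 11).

Write G = (6, 11).
Double-and-add on 5 = (101)₂. Start with G = (6, 11) for the leading 1-bit.
double: tangent at (6, 11): λ = (3·6² + 1)/(2·11) ≡ 14/3. 3⁻¹ ≡ 13 (mod 19) since 3·13 = 39 ≡ 1, so λ ≡ 14·13 ≡ 11.
  x = λ² - 6 - 6 = 121 - 12 ≡ 14; y = λ·(6 - 14) - 11 ≡ 15. → (14, 15)
double: tangent at (14, 15): λ = (3·14² + 1)/(2·15) ≡ 0/11. 11⁻¹ ≡ 7 (mod 19) since 11·7 = 77 ≡ 1, so λ ≡ 0·7 ≡ 0.
  x = λ² - 14 - 14 = 0 - 28 ≡ 10; y = λ·(14 - 10) - 15 ≡ 4. → (10, 4)
add G: (10, 4) + (6, 11). λ = (11 - 4)/(6 - 10) ≡ 7/15 mod 19. 15⁻¹ ≡ 14 (mod 19) since 15·14 = 210 ≡ 1, so λ ≡ 3.
  x = λ² - 10 - 6 = 9 - 16 ≡ 12; y = λ·(10 - 12) - 4 ≡ 9. → (12, 9)

(12, 9)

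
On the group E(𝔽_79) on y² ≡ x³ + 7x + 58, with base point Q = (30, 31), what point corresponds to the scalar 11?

Double-and-add on 11 = (1011)₂. Start with Q = (30, 31) for the leading 1-bit.
double: tangent at (30, 31): λ = (3·30² + 7)/(2·31) ≡ 21/62. 62⁻¹ ≡ 65 (mod 79) since 62·65 = 4030 ≡ 1, so λ ≡ 21·65 ≡ 22.
  x = λ² - 30 - 30 = 484 - 60 ≡ 29; y = λ·(30 - 29) - 31 ≡ 70. → (29, 70)
double: tangent at (29, 70): λ = (3·29² + 7)/(2·70) ≡ 2/61. 61⁻¹ ≡ 57 (mod 79) since 61·57 = 3477 ≡ 1, so λ ≡ 2·57 ≡ 35.
  x = λ² - 29 - 29 = 1225 - 58 ≡ 61; y = λ·(29 - 61) - 70 ≡ 74. → (61, 74)
add Q: (61, 74) + (30, 31). λ = (31 - 74)/(30 - 61) ≡ 36/48 mod 79. 48⁻¹ ≡ 28 (mod 79), so λ ≡ 60.
  x = λ² - 61 - 30 = 3600 - 91 ≡ 33; y = λ·(61 - 33) - 74 ≡ 26. → (33, 26)
double: tangent at (33, 26): λ = (3·33² + 7)/(2·26) ≡ 35/52. 52⁻¹ ≡ 38 (mod 79), so λ ≡ 35·38 ≡ 66.
  x = λ² - 33 - 33 = 4356 - 66 ≡ 24; y = λ·(33 - 24) - 26 ≡ 15. → (24, 15)
add Q: (24, 15) + (30, 31). λ = (31 - 15)/(30 - 24) ≡ 16/6 mod 79. 6⁻¹ ≡ 66 (mod 79), so λ ≡ 29.
  x = λ² - 24 - 30 = 841 - 54 ≡ 76; y = λ·(24 - 76) - 15 ≡ 57. → (76, 57)

(76, 57)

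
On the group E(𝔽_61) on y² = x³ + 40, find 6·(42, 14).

(10, 53)

Write P = (42, 14).
Repeated addition: build up to 6P.
2P: tangent at (42, 14): λ = (3·42² + 0)/(2·14) ≡ 46/28. 28⁻¹ ≡ 24 (mod 61), so λ ≡ 46·24 ≡ 6.
  x = λ² - 42 - 42 = 36 - 84 ≡ 13; y = λ·(42 - 13) - 14 ≡ 38. → (13, 38)
3P: (13, 38) + (42, 14). λ = (14 - 38)/(42 - 13) ≡ 37/29 mod 61. 29⁻¹ ≡ 40 (mod 61) since 29·40 = 1160 ≡ 1, so λ ≡ 16.
  x = λ² - 13 - 42 = 256 - 55 ≡ 18; y = λ·(13 - 18) - 38 ≡ 4. → (18, 4)
4P: (18, 4) + (42, 14). λ = (14 - 4)/(42 - 18) ≡ 10/24 mod 61. 24⁻¹ ≡ 28 (mod 61), so λ ≡ 36.
  x = λ² - 18 - 42 = 1296 - 60 ≡ 16; y = λ·(18 - 16) - 4 ≡ 7. → (16, 7)
5P: (16, 7) + (42, 14). λ = (14 - 7)/(42 - 16) ≡ 7/26 mod 61. 26⁻¹ ≡ 54 (mod 61) since 26·54 = 1404 ≡ 1, so λ ≡ 12.
  x = λ² - 16 - 42 = 144 - 58 ≡ 25; y = λ·(16 - 25) - 7 ≡ 7. → (25, 7)
6P: (25, 7) + (42, 14). λ = (14 - 7)/(42 - 25) ≡ 7/17 mod 61. 17⁻¹ ≡ 18 (mod 61) since 17·18 = 306 ≡ 1, so λ ≡ 4.
  x = λ² - 25 - 42 = 16 - 67 ≡ 10; y = λ·(25 - 10) - 7 ≡ 53. → (10, 53)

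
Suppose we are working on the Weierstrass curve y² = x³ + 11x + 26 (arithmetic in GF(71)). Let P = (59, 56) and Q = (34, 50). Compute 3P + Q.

(37, 45)

First 3P:
Repeated addition: build up to 3P.
2P: tangent at (59, 56): λ = (3·59² + 11)/(2·56) ≡ 17/41. 41⁻¹ ≡ 26 (mod 71), so λ ≡ 17·26 ≡ 16.
  x = λ² - 59 - 59 = 256 - 118 ≡ 67; y = λ·(59 - 67) - 56 ≡ 29. → (67, 29)
3P: (67, 29) + (59, 56). λ = (56 - 29)/(59 - 67) ≡ 27/63 mod 71. 63⁻¹ ≡ 62 (mod 71), so λ ≡ 41.
  x = λ² - 67 - 59 = 1681 - 126 ≡ 64; y = λ·(67 - 64) - 29 ≡ 23. → (64, 23)
3P = (64, 23).
Finally 3P + Q:
(64, 23) + (34, 50). λ = (50 - 23)/(34 - 64) ≡ 27/41 mod 71. 41⁻¹ ≡ 26 (mod 71), so λ ≡ 63.
  x = λ² - 64 - 34 = 3969 - 98 ≡ 37; y = λ·(64 - 37) - 23 ≡ 45. → (37, 45)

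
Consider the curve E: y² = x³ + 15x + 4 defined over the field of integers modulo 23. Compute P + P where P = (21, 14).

tangent at (21, 14): λ = (3·21² + 15)/(2·14) ≡ 4/5. 5⁻¹ ≡ 14 (mod 23), so λ ≡ 4·14 ≡ 10.
  x = λ² - 21 - 21 = 100 - 42 ≡ 12; y = λ·(21 - 12) - 14 ≡ 7. → (12, 7)

(12, 7)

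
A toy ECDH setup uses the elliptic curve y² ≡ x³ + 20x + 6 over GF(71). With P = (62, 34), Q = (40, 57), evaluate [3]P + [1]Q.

(41, 5)

First 3P:
Repeated addition: build up to 3P.
2P: tangent at (62, 34): λ = (3·62² + 20)/(2·34) ≡ 50/68. 68⁻¹ ≡ 47 (mod 71) since 68·47 = 3196 ≡ 1, so λ ≡ 50·47 ≡ 7.
  x = λ² - 62 - 62 = 49 - 124 ≡ 67; y = λ·(62 - 67) - 34 ≡ 2. → (67, 2)
3P: (67, 2) + (62, 34). λ = (34 - 2)/(62 - 67) ≡ 32/66 mod 71. 66⁻¹ ≡ 14 (mod 71), so λ ≡ 22.
  x = λ² - 67 - 62 = 484 - 129 ≡ 0; y = λ·(67 - 0) - 2 ≡ 52. → (0, 52)
3P = (0, 52).
Finally 3P + Q:
(0, 52) + (40, 57). λ = (57 - 52)/(40 - 0) ≡ 5/40 mod 71. 40⁻¹ ≡ 16 (mod 71), so λ ≡ 9.
  x = λ² - 0 - 40 = 81 - 40 ≡ 41; y = λ·(0 - 41) - 52 ≡ 5. → (41, 5)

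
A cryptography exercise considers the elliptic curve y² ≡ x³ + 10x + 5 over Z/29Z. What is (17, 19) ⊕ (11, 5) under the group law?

(0, 11)

(17, 19) + (11, 5). λ = (5 - 19)/(11 - 17) ≡ 15/23 mod 29. 23⁻¹ ≡ 24 (mod 29), so λ ≡ 12.
  x = λ² - 17 - 11 = 144 - 28 ≡ 0; y = λ·(17 - 0) - 19 ≡ 11. → (0, 11)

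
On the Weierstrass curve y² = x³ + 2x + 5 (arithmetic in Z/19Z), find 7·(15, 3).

(5, 8)

Write G = (15, 3).
Double-and-add on 7 = (111)₂. Start with G = (15, 3) for the leading 1-bit.
double: tangent at (15, 3): λ = (3·15² + 2)/(2·3) ≡ 12/6. 6⁻¹ ≡ 16 (mod 19) since 6·16 = 96 ≡ 1, so λ ≡ 12·16 ≡ 2.
  x = λ² - 15 - 15 = 4 - 30 ≡ 12; y = λ·(15 - 12) - 3 ≡ 3. → (12, 3)
add G: (12, 3) + (15, 3). λ = (3 - 3)/(15 - 12) ≡ 0/3 mod 19. 3⁻¹ ≡ 13 (mod 19) since 3·13 = 39 ≡ 1, so λ ≡ 0.
  x = λ² - 12 - 15 = 0 - 27 ≡ 11; y = λ·(12 - 11) - 3 ≡ 16. → (11, 16)
double: tangent at (11, 16): λ = (3·11² + 2)/(2·16) ≡ 4/13. 13⁻¹ ≡ 3 (mod 19), so λ ≡ 4·3 ≡ 12.
  x = λ² - 11 - 11 = 144 - 22 ≡ 8; y = λ·(11 - 8) - 16 ≡ 1. → (8, 1)
add G: (8, 1) + (15, 3). λ = (3 - 1)/(15 - 8) ≡ 2/7 mod 19. 7⁻¹ ≡ 11 (mod 19) since 7·11 = 77 ≡ 1, so λ ≡ 3.
  x = λ² - 8 - 15 = 9 - 23 ≡ 5; y = λ·(8 - 5) - 1 ≡ 8. → (5, 8)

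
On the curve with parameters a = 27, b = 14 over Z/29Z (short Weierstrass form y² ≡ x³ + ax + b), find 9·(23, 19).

Write P = (23, 19).
Repeated addition: build up to 9P.
2P: tangent at (23, 19): λ = (3·23² + 27)/(2·19) ≡ 19/9. 9⁻¹ ≡ 13 (mod 29) since 9·13 = 117 ≡ 1, so λ ≡ 19·13 ≡ 15.
  x = λ² - 23 - 23 = 225 - 46 ≡ 5; y = λ·(23 - 5) - 19 ≡ 19. → (5, 19)
3P: (5, 19) + (23, 19). λ = (19 - 19)/(23 - 5) ≡ 0/18 mod 29. 18⁻¹ ≡ 21 (mod 29), so λ ≡ 0.
  x = λ² - 5 - 23 = 0 - 28 ≡ 1; y = λ·(5 - 1) - 19 ≡ 10. → (1, 10)
4P: (1, 10) + (23, 19). λ = (19 - 10)/(23 - 1) ≡ 9/22 mod 29. 22⁻¹ ≡ 4 (mod 29) since 22·4 = 88 ≡ 1, so λ ≡ 7.
  x = λ² - 1 - 23 = 49 - 24 ≡ 25; y = λ·(1 - 25) - 10 ≡ 25. → (25, 25)
5P: (25, 25) + (23, 19). λ = (19 - 25)/(23 - 25) ≡ 23/27 mod 29. 27⁻¹ ≡ 14 (mod 29) since 27·14 = 378 ≡ 1, so λ ≡ 3.
  x = λ² - 25 - 23 = 9 - 48 ≡ 19; y = λ·(25 - 19) - 25 ≡ 22. → (19, 22)
6P: (19, 22) + (23, 19). λ = (19 - 22)/(23 - 19) ≡ 26/4 mod 29. 4⁻¹ ≡ 22 (mod 29), so λ ≡ 21.
  x = λ² - 19 - 23 = 441 - 42 ≡ 22; y = λ·(19 - 22) - 22 ≡ 2. → (22, 2)
7P: (22, 2) + (23, 19). λ = (19 - 2)/(23 - 22) ≡ 17/1 mod 29. 1⁻¹ ≡ 1 (mod 29) since 1·1 = 1 ≡ 1, so λ ≡ 17.
  x = λ² - 22 - 23 = 289 - 45 ≡ 12; y = λ·(22 - 12) - 2 ≡ 23. → (12, 23)
8P: (12, 23) + (23, 19). λ = (19 - 23)/(23 - 12) ≡ 25/11 mod 29. 11⁻¹ ≡ 8 (mod 29) since 11·8 = 88 ≡ 1, so λ ≡ 26.
  x = λ² - 12 - 23 = 676 - 35 ≡ 3; y = λ·(12 - 3) - 23 ≡ 8. → (3, 8)
9P: (3, 8) + (23, 19). λ = (19 - 8)/(23 - 3) ≡ 11/20 mod 29. 20⁻¹ ≡ 16 (mod 29), so λ ≡ 2.
  x = λ² - 3 - 23 = 4 - 26 ≡ 7; y = λ·(3 - 7) - 8 ≡ 13. → (7, 13)

(7, 13)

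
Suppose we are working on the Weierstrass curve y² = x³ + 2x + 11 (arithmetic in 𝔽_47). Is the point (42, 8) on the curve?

yes

y² = 8² ≡ 17; x³ + 2x + 11 = 74183 ≡ 17 (mod 47). 17 = 17.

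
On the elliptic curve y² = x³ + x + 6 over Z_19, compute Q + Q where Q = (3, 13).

tangent at (3, 13): λ = (3·3² + 1)/(2·13) ≡ 9/7. 7⁻¹ ≡ 11 (mod 19) since 7·11 = 77 ≡ 1, so λ ≡ 9·11 ≡ 4.
  x = λ² - 3 - 3 = 16 - 6 ≡ 10; y = λ·(3 - 10) - 13 ≡ 16. → (10, 16)

(10, 16)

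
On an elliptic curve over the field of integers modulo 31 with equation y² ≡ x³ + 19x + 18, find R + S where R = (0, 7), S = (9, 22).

(0, 7) + (9, 22). λ = (22 - 7)/(9 - 0) ≡ 15/9 mod 31. 9⁻¹ ≡ 7 (mod 31), so λ ≡ 12.
  x = λ² - 0 - 9 = 144 - 9 ≡ 11; y = λ·(0 - 11) - 7 ≡ 16. → (11, 16)

(11, 16)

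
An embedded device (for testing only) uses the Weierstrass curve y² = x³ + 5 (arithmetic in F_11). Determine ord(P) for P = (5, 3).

12

2P: tangent at (5, 3): λ = (3·5² + 0)/(2·3) ≡ 9/6. 6⁻¹ ≡ 2 (mod 11) since 6·2 = 12 ≡ 1, so λ ≡ 9·2 ≡ 7.
  x = λ² - 5 - 5 = 49 - 10 ≡ 6; y = λ·(5 - 6) - 3 ≡ 1. → (6, 1)
3P: (6, 1) + (5, 3). λ = (3 - 1)/(5 - 6) ≡ 2/10 mod 11. 10⁻¹ ≡ 10 (mod 11), so λ ≡ 9.
  x = λ² - 6 - 5 = 81 - 11 ≡ 4; y = λ·(6 - 4) - 1 ≡ 6. → (4, 6)
4P: (4, 6) + (5, 3). λ = (3 - 6)/(5 - 4) ≡ 8/1 mod 11. 1⁻¹ ≡ 1 (mod 11) since 1·1 = 1 ≡ 1, so λ ≡ 8.
  x = λ² - 4 - 5 = 64 - 9 ≡ 0; y = λ·(4 - 0) - 6 ≡ 4. → (0, 4)
5P: (0, 4) + (5, 3). λ = (3 - 4)/(5 - 0) ≡ 10/5 mod 11. 5⁻¹ ≡ 9 (mod 11), so λ ≡ 2.
  x = λ² - 0 - 5 = 4 - 5 ≡ 10; y = λ·(0 - 10) - 4 ≡ 9. → (10, 9)
6P: (10, 9) + (5, 3). λ = (3 - 9)/(5 - 10) ≡ 5/6 mod 11. 6⁻¹ ≡ 2 (mod 11), so λ ≡ 10.
  x = λ² - 10 - 5 = 100 - 15 ≡ 8; y = λ·(10 - 8) - 9 ≡ 0. → (8, 0)
7P: (8, 0) + (5, 3). λ = (3 - 0)/(5 - 8) ≡ 3/8 mod 11. 8⁻¹ ≡ 7 (mod 11), so λ ≡ 10.
  x = λ² - 8 - 5 = 100 - 13 ≡ 10; y = λ·(8 - 10) - 0 ≡ 2. → (10, 2)
8P: (10, 2) + (5, 3). λ = (3 - 2)/(5 - 10) ≡ 1/6 mod 11. 6⁻¹ ≡ 2 (mod 11) since 6·2 = 12 ≡ 1, so λ ≡ 2.
  x = λ² - 10 - 5 = 4 - 15 ≡ 0; y = λ·(10 - 0) - 2 ≡ 7. → (0, 7)
9P: (0, 7) + (5, 3). λ = (3 - 7)/(5 - 0) ≡ 7/5 mod 11. 5⁻¹ ≡ 9 (mod 11), so λ ≡ 8.
  x = λ² - 0 - 5 = 64 - 5 ≡ 4; y = λ·(0 - 4) - 7 ≡ 5. → (4, 5)
10P: (4, 5) + (5, 3). λ = (3 - 5)/(5 - 4) ≡ 9/1 mod 11. 1⁻¹ ≡ 1 (mod 11), so λ ≡ 9.
  x = λ² - 4 - 5 = 81 - 9 ≡ 6; y = λ·(4 - 6) - 5 ≡ 10. → (6, 10)
11P: (6, 10) + (5, 3). λ = (3 - 10)/(5 - 6) ≡ 4/10 mod 11. 10⁻¹ ≡ 10 (mod 11), so λ ≡ 7.
  x = λ² - 6 - 5 = 49 - 11 ≡ 5; y = λ·(6 - 5) - 10 ≡ 8. → (5, 8)
12P: (5, 8) + (5, 3): same x and y₁ ≡ -y₂, so the sum is O.
12P = O, so the order is 12.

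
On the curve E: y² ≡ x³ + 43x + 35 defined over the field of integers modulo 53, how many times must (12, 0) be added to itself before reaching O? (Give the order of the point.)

2P: (12, 0) + (12, 0): same x and y₁ ≡ -y₂, so the sum is O.
2P = O, so the order is 2.

2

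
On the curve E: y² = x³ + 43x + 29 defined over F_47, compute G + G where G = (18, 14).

(12, 39)

tangent at (18, 14): λ = (3·18² + 43)/(2·14) ≡ 28/28. 28⁻¹ ≡ 42 (mod 47) since 28·42 = 1176 ≡ 1, so λ ≡ 28·42 ≡ 1.
  x = λ² - 18 - 18 = 1 - 36 ≡ 12; y = λ·(18 - 12) - 14 ≡ 39. → (12, 39)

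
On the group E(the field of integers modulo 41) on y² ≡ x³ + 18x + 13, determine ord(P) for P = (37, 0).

2P: (37, 0) + (37, 0): same x and y₁ ≡ -y₂, so the sum is O.
2P = O, so the order is 2.

2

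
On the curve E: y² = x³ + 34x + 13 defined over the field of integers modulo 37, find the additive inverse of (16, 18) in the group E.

(16, 19)

-(16, 18) = (16, -18 mod 37) = (16, 19).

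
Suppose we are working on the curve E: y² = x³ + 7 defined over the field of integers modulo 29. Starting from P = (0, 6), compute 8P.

Double-and-add on 8 = (1000)₂. Start with P = (0, 6) for the leading 1-bit.
double: tangent at (0, 6): λ = (3·0² + 0)/(2·6) ≡ 0/12. 12⁻¹ ≡ 17 (mod 29) since 12·17 = 204 ≡ 1, so λ ≡ 0·17 ≡ 0.
  x = λ² - 0 - 0 = 0 - 0 ≡ 0; y = λ·(0 - 0) - 6 ≡ 23. → (0, 23)
double: tangent at (0, 23): λ = (3·0² + 0)/(2·23) ≡ 0/17. 17⁻¹ ≡ 12 (mod 29) since 17·12 = 204 ≡ 1, so λ ≡ 0·12 ≡ 0.
  x = λ² - 0 - 0 = 0 - 0 ≡ 0; y = λ·(0 - 0) - 23 ≡ 6. → (0, 6)
double: tangent at (0, 6): λ = (3·0² + 0)/(2·6) ≡ 0/12. 12⁻¹ ≡ 17 (mod 29), so λ ≡ 0·17 ≡ 0.
  x = λ² - 0 - 0 = 0 - 0 ≡ 0; y = λ·(0 - 0) - 6 ≡ 23. → (0, 23)

(0, 23)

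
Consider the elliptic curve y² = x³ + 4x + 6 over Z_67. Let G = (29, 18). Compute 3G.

Repeated addition: build up to 3G.
2G: tangent at (29, 18): λ = (3·29² + 4)/(2·18) ≡ 48/36. 36⁻¹ ≡ 54 (mod 67) since 36·54 = 1944 ≡ 1, so λ ≡ 48·54 ≡ 46.
  x = λ² - 29 - 29 = 2116 - 58 ≡ 48; y = λ·(29 - 48) - 18 ≡ 46. → (48, 46)
3G: (48, 46) + (29, 18). λ = (18 - 46)/(29 - 48) ≡ 39/48 mod 67. 48⁻¹ ≡ 7 (mod 67) since 48·7 = 336 ≡ 1, so λ ≡ 5.
  x = λ² - 48 - 29 = 25 - 77 ≡ 15; y = λ·(48 - 15) - 46 ≡ 52. → (15, 52)

(15, 52)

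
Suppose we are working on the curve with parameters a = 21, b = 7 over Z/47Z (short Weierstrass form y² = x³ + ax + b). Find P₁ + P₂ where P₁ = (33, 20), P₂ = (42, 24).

(33, 20) + (42, 24). λ = (24 - 20)/(42 - 33) ≡ 4/9 mod 47. 9⁻¹ ≡ 21 (mod 47) since 9·21 = 189 ≡ 1, so λ ≡ 37.
  x = λ² - 33 - 42 = 1369 - 75 ≡ 25; y = λ·(33 - 25) - 20 ≡ 41. → (25, 41)

(25, 41)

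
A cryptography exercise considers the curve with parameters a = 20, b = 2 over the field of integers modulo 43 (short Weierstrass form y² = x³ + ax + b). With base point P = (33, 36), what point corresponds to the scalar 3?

Repeated addition: build up to 3P.
2P: tangent at (33, 36): λ = (3·33² + 20)/(2·36) ≡ 19/29. 29⁻¹ ≡ 3 (mod 43), so λ ≡ 19·3 ≡ 14.
  x = λ² - 33 - 33 = 196 - 66 ≡ 1; y = λ·(33 - 1) - 36 ≡ 25. → (1, 25)
3P: (1, 25) + (33, 36). λ = (36 - 25)/(33 - 1) ≡ 11/32 mod 43. 32⁻¹ ≡ 39 (mod 43) since 32·39 = 1248 ≡ 1, so λ ≡ 42.
  x = λ² - 1 - 33 = 1764 - 34 ≡ 10; y = λ·(1 - 10) - 25 ≡ 27. → (10, 27)

(10, 27)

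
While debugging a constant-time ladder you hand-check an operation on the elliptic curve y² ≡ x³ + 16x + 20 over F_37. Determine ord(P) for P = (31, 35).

10

2P: tangent at (31, 35): λ = (3·31² + 16)/(2·35) ≡ 13/33. 33⁻¹ ≡ 9 (mod 37) since 33·9 = 297 ≡ 1, so λ ≡ 13·9 ≡ 6.
  x = λ² - 31 - 31 = 36 - 62 ≡ 11; y = λ·(31 - 11) - 35 ≡ 11. → (11, 11)
3P: (11, 11) + (31, 35). λ = (35 - 11)/(31 - 11) ≡ 24/20 mod 37. 20⁻¹ ≡ 13 (mod 37) since 20·13 = 260 ≡ 1, so λ ≡ 16.
  x = λ² - 11 - 31 = 256 - 42 ≡ 29; y = λ·(11 - 29) - 11 ≡ 34. → (29, 34)
4P: (29, 34) + (31, 35). λ = (35 - 34)/(31 - 29) ≡ 1/2 mod 37. 2⁻¹ ≡ 19 (mod 37) since 2·19 = 38 ≡ 1, so λ ≡ 19.
  x = λ² - 29 - 31 = 361 - 60 ≡ 5; y = λ·(29 - 5) - 34 ≡ 15. → (5, 15)
5P: (5, 15) + (31, 35). λ = (35 - 15)/(31 - 5) ≡ 20/26 mod 37. 26⁻¹ ≡ 10 (mod 37) since 26·10 = 260 ≡ 1, so λ ≡ 15.
  x = λ² - 5 - 31 = 225 - 36 ≡ 4; y = λ·(5 - 4) - 15 ≡ 0. → (4, 0)
6P: (4, 0) + (31, 35). λ = (35 - 0)/(31 - 4) ≡ 35/27 mod 37. 27⁻¹ ≡ 11 (mod 37), so λ ≡ 15.
  x = λ² - 4 - 31 = 225 - 35 ≡ 5; y = λ·(4 - 5) - 0 ≡ 22. → (5, 22)
7P: (5, 22) + (31, 35). λ = (35 - 22)/(31 - 5) ≡ 13/26 mod 37. 26⁻¹ ≡ 10 (mod 37), so λ ≡ 19.
  x = λ² - 5 - 31 = 361 - 36 ≡ 29; y = λ·(5 - 29) - 22 ≡ 3. → (29, 3)
8P: (29, 3) + (31, 35). λ = (35 - 3)/(31 - 29) ≡ 32/2 mod 37. 2⁻¹ ≡ 19 (mod 37), so λ ≡ 16.
  x = λ² - 29 - 31 = 256 - 60 ≡ 11; y = λ·(29 - 11) - 3 ≡ 26. → (11, 26)
9P: (11, 26) + (31, 35). λ = (35 - 26)/(31 - 11) ≡ 9/20 mod 37. 20⁻¹ ≡ 13 (mod 37) since 20·13 = 260 ≡ 1, so λ ≡ 6.
  x = λ² - 11 - 31 = 36 - 42 ≡ 31; y = λ·(11 - 31) - 26 ≡ 2. → (31, 2)
10P: (31, 2) + (31, 35): same x and y₁ ≡ -y₂, so the sum is 𝒪.
10P = 𝒪, so the order is 10.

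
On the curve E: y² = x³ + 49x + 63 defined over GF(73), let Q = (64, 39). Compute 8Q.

(42, 56)

Double-and-add on 8 = (1000)₂. Start with Q = (64, 39) for the leading 1-bit.
double: tangent at (64, 39): λ = (3·64² + 49)/(2·39) ≡ 0/5. 5⁻¹ ≡ 44 (mod 73) since 5·44 = 220 ≡ 1, so λ ≡ 0·44 ≡ 0.
  x = λ² - 64 - 64 = 0 - 128 ≡ 18; y = λ·(64 - 18) - 39 ≡ 34. → (18, 34)
double: tangent at (18, 34): λ = (3·18² + 49)/(2·34) ≡ 72/68. 68⁻¹ ≡ 29 (mod 73), so λ ≡ 72·29 ≡ 44.
  x = λ² - 18 - 18 = 1936 - 36 ≡ 2; y = λ·(18 - 2) - 34 ≡ 13. → (2, 13)
double: tangent at (2, 13): λ = (3·2² + 49)/(2·13) ≡ 61/26. 26⁻¹ ≡ 59 (mod 73), so λ ≡ 61·59 ≡ 22.
  x = λ² - 2 - 2 = 484 - 4 ≡ 42; y = λ·(2 - 42) - 13 ≡ 56. → (42, 56)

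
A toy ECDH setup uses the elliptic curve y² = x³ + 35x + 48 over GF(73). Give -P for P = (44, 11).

(44, 62)

-(44, 11) = (44, -11 mod 73) = (44, 62).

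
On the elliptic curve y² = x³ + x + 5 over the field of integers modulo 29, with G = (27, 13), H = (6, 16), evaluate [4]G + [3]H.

First 4G:
Repeated addition: build up to 4G.
2G: tangent at (27, 13): λ = (3·27² + 1)/(2·13) ≡ 13/26. 26⁻¹ ≡ 19 (mod 29), so λ ≡ 13·19 ≡ 15.
  x = λ² - 27 - 27 = 225 - 54 ≡ 26; y = λ·(27 - 26) - 13 ≡ 2. → (26, 2)
3G: (26, 2) + (27, 13). λ = (13 - 2)/(27 - 26) ≡ 11/1 mod 29. 1⁻¹ ≡ 1 (mod 29), so λ ≡ 11.
  x = λ² - 26 - 27 = 121 - 53 ≡ 10; y = λ·(26 - 10) - 2 ≡ 0. → (10, 0)
4G: (10, 0) + (27, 13). λ = (13 - 0)/(27 - 10) ≡ 13/17 mod 29. 17⁻¹ ≡ 12 (mod 29), so λ ≡ 11.
  x = λ² - 10 - 27 = 121 - 37 ≡ 26; y = λ·(10 - 26) - 0 ≡ 27. → (26, 27)
4G = (26, 27).
Next 3H:
Repeated addition: build up to 3H.
2H: tangent at (6, 16): λ = (3·6² + 1)/(2·16) ≡ 22/3. 3⁻¹ ≡ 10 (mod 29) since 3·10 = 30 ≡ 1, so λ ≡ 22·10 ≡ 17.
  x = λ² - 6 - 6 = 289 - 12 ≡ 16; y = λ·(6 - 16) - 16 ≡ 17. → (16, 17)
3H: (16, 17) + (6, 16). λ = (16 - 17)/(6 - 16) ≡ 28/19 mod 29. 19⁻¹ ≡ 26 (mod 29) since 19·26 = 494 ≡ 1, so λ ≡ 3.
  x = λ² - 16 - 6 = 9 - 22 ≡ 16; y = λ·(16 - 16) - 17 ≡ 12. → (16, 12)
3H = (16, 12).
Finally 4G + 3H:
(26, 27) + (16, 12). λ = (12 - 27)/(16 - 26) ≡ 14/19 mod 29. 19⁻¹ ≡ 26 (mod 29), so λ ≡ 16.
  x = λ² - 26 - 16 = 256 - 42 ≡ 11; y = λ·(26 - 11) - 27 ≡ 10. → (11, 10)

(11, 10)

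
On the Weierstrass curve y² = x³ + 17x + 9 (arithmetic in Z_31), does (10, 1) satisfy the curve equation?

y² = 1² ≡ 1; x³ + 17x + 9 = 1179 ≡ 1 (mod 31). 1 = 1.

yes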